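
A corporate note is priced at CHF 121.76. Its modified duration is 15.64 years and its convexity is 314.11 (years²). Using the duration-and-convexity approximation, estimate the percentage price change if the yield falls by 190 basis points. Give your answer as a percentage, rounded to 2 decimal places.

Duration effect: -D_mod·Δy = -15.64 × (-0.019) = +0.297160
Convexity effect: ½·C·(Δy)² = 0.5 × 314.11 × (-0.019)² = +0.056696855
ΔP/P ≈ +0.297160 + 0.056696855 = +0.353856855
= +35.3856855%.

+35.39%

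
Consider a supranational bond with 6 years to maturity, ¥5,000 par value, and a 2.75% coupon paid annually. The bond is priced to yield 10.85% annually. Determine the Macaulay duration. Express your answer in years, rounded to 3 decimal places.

Periodic yield y = 0.1085. Discount each cash flow and weight by its year:
  t   CF        PV=CF/(1+0.1085)^t    t·PV
  1       137.50       124.0415       124.0415
  2       137.50       111.9003       223.8006
  3       137.50       100.9475       302.8425
  4       137.50        91.0668       364.2671
  5       137.50        82.1531       410.7657
  6     5,137.50     2,769.0937    16,614.5621
  Σ                  3,279.2029    18,040.2796
Price P = Σ PV = 3,279.2029.
Macaulay duration = Σ(t·PV) / P = 18,040.2796 / 3,279.2029 = 5.50142 years.

5.501 years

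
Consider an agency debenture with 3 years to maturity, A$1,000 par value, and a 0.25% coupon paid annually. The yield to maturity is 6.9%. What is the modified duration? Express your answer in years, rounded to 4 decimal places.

2.7986 years

Periodic yield y = 0.069. First find Macaulay duration:
  t   CF        PV=CF/(1+0.069)^t    t·PV
  1         2.50         2.3386         2.3386
  2         2.50         2.1877         4.3754
  3     1,002.50       820.6373     2,461.9120
  Σ                    825.1636     2,468.6260
P = 825.1636; Macaulay duration = 2,468.6260 / 825.1636 = 2.99168 years.
Modified duration = D_Mac / (1 + y) = 2.99168 / 1.069 = 2.79858 years.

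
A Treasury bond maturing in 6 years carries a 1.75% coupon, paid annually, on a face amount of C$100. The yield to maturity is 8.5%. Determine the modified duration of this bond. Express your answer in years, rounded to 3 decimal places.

Periodic yield y = 0.085. First find Macaulay duration:
  t   CF        PV=CF/(1+0.085)^t    t·PV
  1         1.75         1.6129         1.6129
  2         1.75         1.4865         2.9731
  3         1.75         1.3701         4.1103
  4         1.75         1.2628         5.0510
  5         1.75         1.1638         5.8191
  6       101.75        62.3672       374.2030
  Σ                     69.2633       393.7694
P = 69.2633; Macaulay duration = 393.7694 / 69.2633 = 5.68511 years.
Modified duration = D_Mac / (1 + y) = 5.68511 / 1.085 = 5.23973 years.

5.240 years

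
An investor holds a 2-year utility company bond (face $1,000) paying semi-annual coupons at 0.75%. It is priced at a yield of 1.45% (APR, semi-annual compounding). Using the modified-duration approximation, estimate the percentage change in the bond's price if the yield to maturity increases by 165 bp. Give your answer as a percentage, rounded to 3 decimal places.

Periodic yield y = 0.00725. Modified duration first:
  t   CF        PV=CF/(1+0.00725)^t    t·PV
  1         3.75         3.7230         3.7230
  2         3.75         3.6962         7.3924
  3         3.75         3.6696        11.0088
  4     1,003.75       975.1613     3,900.6452
  Σ                    986.2501     3,922.7694
P = 986.2501; D_Mac = 3.97746 half-year periods = 1.98873 yrs; D_mod = 1.98873/(1+0.00725) = 1.97441 yrs.
ΔP/P ≈ -D_mod · Δy = -1.97441 × (+0.0165) = -0.032578 = -3.2578%.

-3.258%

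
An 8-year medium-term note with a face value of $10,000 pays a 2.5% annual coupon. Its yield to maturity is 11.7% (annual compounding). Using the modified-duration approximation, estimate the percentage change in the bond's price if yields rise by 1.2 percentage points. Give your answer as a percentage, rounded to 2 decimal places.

Periodic yield y = 0.117. Modified duration first:
  t   CF        PV=CF/(1+0.117)^t    t·PV
  1       250.00       223.8138       223.8138
  2       250.00       200.3704       400.7409
  3       250.00       179.3827       538.1480
  4       250.00       160.5933       642.3730
  5       250.00       143.7719       718.8597
  6       250.00       128.7126       772.2754
  7       250.00       115.2306       806.6142
  8    10,250.00     4,229.5920    33,836.7364
  Σ                  5,381.4673    37,939.5614
P = 5,381.4673; D_Mac = 7.05004 yrs; D_mod = 7.05004/(1+0.117) = 6.31158 yrs.
ΔP/P ≈ -D_mod · Δy = -6.31158 × (+0.012) = -0.075739 = -7.5739%.

-7.57%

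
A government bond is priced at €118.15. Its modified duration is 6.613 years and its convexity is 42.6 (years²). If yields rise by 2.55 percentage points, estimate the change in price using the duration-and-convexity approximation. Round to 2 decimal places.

Duration effect: -D_mod·Δy = -6.613 × (+0.0255) = -0.1686315
Convexity effect: ½·C·(Δy)² = 0.5 × 42.6 × (0.0255)² = +0.013850325
ΔP/P ≈ -0.1686315 + 0.013850325 = -0.154781175
ΔP ≈ 118.15 × (-0.154781175) = -18.28739582625.

-€18.29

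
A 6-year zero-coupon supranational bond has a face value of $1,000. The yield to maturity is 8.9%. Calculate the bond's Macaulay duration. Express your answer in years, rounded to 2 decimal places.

A zero-coupon bond has a single cash flow at maturity, so its Macaulay duration equals its maturity: 6 years.

6.00 years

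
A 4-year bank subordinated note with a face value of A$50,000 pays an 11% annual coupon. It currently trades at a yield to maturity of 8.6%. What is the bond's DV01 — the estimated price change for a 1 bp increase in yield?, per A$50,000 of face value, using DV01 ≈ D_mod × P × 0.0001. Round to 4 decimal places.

Periodic yield y = 0.086.
  t   CF        PV=CF/(1+0.086)^t    t·PV
  1     5,500.00     5,064.4567     5,064.4567
  2     5,500.00     4,663.4040     9,326.8080
  3     5,500.00     4,294.1105    12,882.3314
  4    55,500.00    39,900.0723   159,600.2890
  Σ                 53,922.0434   186,873.8851
P = 53,922.0434; D_Mac = 3.46563 yrs; D_mod = 3.19119 yrs.
DV01 ≈ 3.19119 × 53,922.0434 × 0.0001 = 17.207540.

A$17.2075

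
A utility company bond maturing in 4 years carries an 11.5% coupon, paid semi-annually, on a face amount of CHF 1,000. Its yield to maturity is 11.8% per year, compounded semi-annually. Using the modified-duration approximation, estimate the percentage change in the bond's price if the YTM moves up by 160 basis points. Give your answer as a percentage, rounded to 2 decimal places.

-5.00%

Periodic yield y = 0.059. Modified duration first:
  t   CF        PV=CF/(1+0.059)^t    t·PV
  1        57.50        54.2965        54.2965
  2        57.50        51.2715       102.5430
  3        57.50        48.4150       145.2450
  4        57.50        45.7177       182.8706
  5        57.50        43.1706       215.8530
  6        57.50        40.7654       244.5926
  7        57.50        38.4943       269.4599
  8     1,057.50       668.5174     5,348.1390
  Σ                    990.6483     6,562.9996
P = 990.6483; D_Mac = 6.62495 half-year periods = 3.31248 yrs; D_mod = 3.31248/(1+0.059) = 3.12793 yrs.
ΔP/P ≈ -D_mod · Δy = -3.12793 × (+0.016) = -0.050047 = -5.0047%.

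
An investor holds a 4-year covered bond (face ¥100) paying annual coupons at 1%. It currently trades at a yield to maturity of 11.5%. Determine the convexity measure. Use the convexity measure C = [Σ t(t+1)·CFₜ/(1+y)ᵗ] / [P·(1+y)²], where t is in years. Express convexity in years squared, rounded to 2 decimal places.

15.69

With y = 0.115:
  t   CF        PV=CF/(1+0.115)^t    t·PV        t(t+1)·PV
  1         1.00         0.8969         0.8969           1.7937
  2         1.00         0.8044         1.6087           4.8262
  3         1.00         0.7214         2.1642           8.6568
  4       101.00        65.3464       261.3857       1,306.9287
  Σ                     67.7691       266.0555       1,322.2054
P = 67.7691.
Convexity = Σ t(t+1)·PV / [P·(1+y)²] = 1,322.2054 / (67.7691 × 1.243225) = 15.69343.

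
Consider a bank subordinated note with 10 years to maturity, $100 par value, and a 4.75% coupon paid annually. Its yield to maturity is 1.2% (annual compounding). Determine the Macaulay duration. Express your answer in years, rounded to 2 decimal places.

8.46 years

Periodic yield y = 0.012. Discount each cash flow and weight by its year:
  t   CF        PV=CF/(1+0.012)^t    t·PV
  1         4.75         4.6937         4.6937
  2         4.75         4.6380         9.2760
  3         4.75         4.5830        13.7491
  4         4.75         4.5287        18.1147
  5         4.75         4.4750        22.3749
  6         4.75         4.4219        26.5315
  7         4.75         4.3695        30.5864
  8         4.75         4.3177        34.5414
  9         4.75         4.2665        38.3983
  10      104.75        92.9713       929.7130
  Σ                    133.2652     1,127.9789
Price P = Σ PV = 133.2652.
Macaulay duration = Σ(t·PV) / P = 1,127.9789 / 133.2652 = 8.46417 years.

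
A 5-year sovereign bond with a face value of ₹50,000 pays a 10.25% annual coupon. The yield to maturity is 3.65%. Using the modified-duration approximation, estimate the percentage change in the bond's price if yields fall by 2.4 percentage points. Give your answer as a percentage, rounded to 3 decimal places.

Periodic yield y = 0.0365. Modified duration first:
  t   CF        PV=CF/(1+0.0365)^t    t·PV
  1     5,125.00     4,944.5248     4,944.5248
  2     5,125.00     4,770.4051     9,540.8101
  3     5,125.00     4,602.4168    13,807.2505
  4     5,125.00     4,440.3443    17,761.3771
  5    55,125.00    46,078.8965   230,394.4827
  Σ                 64,836.5876   276,448.4453
P = 64,836.5876; D_Mac = 4.26377 yrs; D_mod = 4.26377/(1+0.0365) = 4.11362 yrs.
ΔP/P ≈ -D_mod · Δy = -4.11362 × (-0.024) = +0.098727 = +9.8727%.

+9.873%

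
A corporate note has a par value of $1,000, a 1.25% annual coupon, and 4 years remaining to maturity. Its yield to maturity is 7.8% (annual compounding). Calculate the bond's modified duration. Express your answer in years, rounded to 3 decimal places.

3.632 years

Periodic yield y = 0.078. First find Macaulay duration:
  t   CF        PV=CF/(1+0.078)^t    t·PV
  1        12.50        11.5955        11.5955
  2        12.50        10.7565        21.5131
  3        12.50         9.9782        29.9347
  4     1,012.50       749.7561     2,999.0243
  Σ                    782.0864     3,062.0676
P = 782.0864; Macaulay duration = 3,062.0676 / 782.0864 = 3.91525 years.
Modified duration = D_Mac / (1 + y) = 3.91525 / 1.078 = 3.63196 years.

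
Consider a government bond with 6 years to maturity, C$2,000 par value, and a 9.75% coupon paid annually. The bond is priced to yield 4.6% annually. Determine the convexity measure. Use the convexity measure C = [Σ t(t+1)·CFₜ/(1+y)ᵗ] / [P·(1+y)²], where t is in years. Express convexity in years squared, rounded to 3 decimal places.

With y = 0.046:
  t   CF        PV=CF/(1+0.046)^t    t·PV        t(t+1)·PV
  1       195.00       186.4245       186.4245         372.8489
  2       195.00       178.2261       356.4521       1,069.3564
  3       195.00       170.3882       511.1647       2,044.6586
  4       195.00       162.8950       651.5802       3,257.9009
  5       195.00       155.7314       778.6570       4,671.9420
  6     2,195.00     1,675.8858    10,055.3147      70,387.2030
  Σ                  2,529.5510    12,539.5932      81,803.9099
P = 2,529.5510.
Convexity = Σ t(t+1)·PV / [P·(1+y)²] = 81,803.9099 / (2,529.5510 × 1.094116) = 29.55747.

29.557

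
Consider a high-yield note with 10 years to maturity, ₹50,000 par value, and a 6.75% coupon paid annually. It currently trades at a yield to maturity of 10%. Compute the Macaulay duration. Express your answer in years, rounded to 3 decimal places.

Periodic yield y = 0.1. Discount each cash flow and weight by its year:
  t   CF        PV=CF/(1+0.1)^t    t·PV
  1     3,375.00     3,068.1818     3,068.1818
  2     3,375.00     2,789.2562     5,578.5124
  3     3,375.00     2,535.6875     7,607.0624
  4     3,375.00     2,305.1704     9,220.6816
  5     3,375.00     2,095.6095    10,478.0473
  6     3,375.00     1,905.0995    11,430.5971
  7     3,375.00     1,731.9086    12,123.3605
  8     3,375.00     1,574.4624    12,595.6993
  9     3,375.00     1,431.3295    12,881.9652
  10   53,375.00    20,578.3731   205,783.7307
  Σ                 40,015.0785   290,767.8383
Price P = Σ PV = 40,015.0785.
Macaulay duration = Σ(t·PV) / P = 290,767.8383 / 40,015.0785 = 7.26646 years.

7.266 years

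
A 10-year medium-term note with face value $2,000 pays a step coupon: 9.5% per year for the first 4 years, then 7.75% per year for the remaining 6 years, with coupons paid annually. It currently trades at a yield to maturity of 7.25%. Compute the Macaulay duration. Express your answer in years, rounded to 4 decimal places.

Periodic yield y = 0.0725. Discount each cash flow and weight by its year:
  t   CF        PV=CF/(1+0.0725)^t    t·PV
  1       190.00       177.1562       177.1562
  2       190.00       165.1806       330.3612
  3       190.00       154.0145       462.0436
  4       190.00       143.6033       574.4132
  5       155.00       109.2308       546.1541
  6       155.00       101.8469       611.0815
  7       155.00        94.9622       664.7351
  8       155.00        88.5428       708.3425
  9       155.00        82.5574       743.0166
  10    2,155.00     1,070.2230    10,702.2297
  Σ                  2,187.3177    15,519.5335
Price P = Σ PV = 2,187.3177.
Macaulay duration = Σ(t·PV) / P = 15,519.5335 / 2,187.3177 = 7.09524 years.

7.0952 years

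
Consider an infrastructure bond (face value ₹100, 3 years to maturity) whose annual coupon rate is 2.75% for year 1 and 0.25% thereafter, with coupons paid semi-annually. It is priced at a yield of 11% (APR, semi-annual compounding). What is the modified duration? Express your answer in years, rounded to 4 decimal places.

2.7678 years

Periodic yield y = 0.055. First find Macaulay duration:
  t   CF        PV=CF/(1+0.055)^t    t·PV
  1        1.375         1.3033         1.3033
  2        1.375         1.2354         2.4707
  3        0.125         0.1065         0.3194
  4        0.125         0.1009         0.4036
  5        0.125         0.0956         0.4782
  6      100.125        72.6152       435.6914
  Σ                     75.4569       440.6667
P = 75.4569; Macaulay duration = 440.6667 / 75.4569 = 5.83998 half-year periods = 2.91999 years.
Modified duration = D_Mac / (1 + y) = 2.91999 / 1.055 = 2.76776 years.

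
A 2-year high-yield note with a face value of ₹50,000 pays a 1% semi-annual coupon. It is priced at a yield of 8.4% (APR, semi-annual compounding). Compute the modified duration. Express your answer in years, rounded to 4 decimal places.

Periodic yield y = 0.042. First find Macaulay duration:
  t   CF        PV=CF/(1+0.042)^t    t·PV
  1       250.00       239.9232       239.9232
  2       250.00       230.2526       460.5052
  3       250.00       220.9718       662.9154
  4    50,250.00    42,625.0783   170,500.3134
  Σ                 43,316.2260   171,863.6572
P = 43,316.2260; Macaulay duration = 171,863.6572 / 43,316.2260 = 3.96765 half-year periods = 1.98383 years.
Modified duration = D_Mac / (1 + y) = 1.98383 / 1.042 = 1.90386 years.

1.9039 years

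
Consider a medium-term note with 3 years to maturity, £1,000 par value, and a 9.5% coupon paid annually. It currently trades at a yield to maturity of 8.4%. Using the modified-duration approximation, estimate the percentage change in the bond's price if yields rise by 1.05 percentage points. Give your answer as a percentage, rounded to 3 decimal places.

-2.665%

Periodic yield y = 0.084. Modified duration first:
  t   CF        PV=CF/(1+0.084)^t    t·PV
  1        95.00        87.6384        87.6384
  2        95.00        80.8472       161.6944
  3     1,095.00       859.6591     2,578.9773
  Σ                  1,028.1447     2,828.3101
P = 1,028.1447; D_Mac = 2.75089 yrs; D_mod = 2.75089/(1+0.084) = 2.53772 yrs.
ΔP/P ≈ -D_mod · Δy = -2.53772 × (+0.0105) = -0.026646 = -2.6646%.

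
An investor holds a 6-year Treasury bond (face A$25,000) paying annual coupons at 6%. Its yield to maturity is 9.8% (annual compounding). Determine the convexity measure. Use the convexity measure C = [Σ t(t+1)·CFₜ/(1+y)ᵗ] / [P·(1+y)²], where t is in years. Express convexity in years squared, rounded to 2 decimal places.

With y = 0.098:
  t   CF        PV=CF/(1+0.098)^t    t·PV        t(t+1)·PV
  1     1,500.00     1,366.1202     1,366.1202       2,732.2404
  2     1,500.00     1,244.1896     2,488.3793       7,465.1378
  3     1,500.00     1,133.1417     3,399.4252      13,597.7009
  4     1,500.00     1,032.0052     4,128.0209      20,640.1046
  5     1,500.00       939.8955     4,699.4774      28,196.8642
  6    26,500.00    15,122.7869    90,736.7216     635,157.0510
  Σ                 20,838.1392   106,818.1446     707,789.0990
P = 20,838.1392.
Convexity = Σ t(t+1)·PV / [P·(1+y)²] = 707,789.0990 / (20,838.1392 × 1.205604) = 28.17346.

28.17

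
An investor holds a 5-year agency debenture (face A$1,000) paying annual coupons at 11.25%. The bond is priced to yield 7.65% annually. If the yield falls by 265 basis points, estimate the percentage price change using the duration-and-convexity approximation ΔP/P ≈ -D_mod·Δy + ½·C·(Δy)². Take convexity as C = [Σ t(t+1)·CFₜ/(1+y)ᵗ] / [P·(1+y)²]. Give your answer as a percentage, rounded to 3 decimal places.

+10.921%

With y = 0.0765:
  t   CF        PV=CF/(1+0.0765)^t    t·PV        t(t+1)·PV
  1       112.50       104.5053       104.5053         209.0107
  2       112.50        97.0788       194.1576         582.4729
  3       112.50        90.1800       270.5401       1,082.1605
  4       112.50        83.7715       335.0861       1,675.4304
  5     1,112.50       769.5376     3,847.6880      23,086.1282
  Σ                  1,145.0733     4,751.9772      26,635.2026
P = 1,145.0733; D_Mac = 4.14993 yrs; D_mod = 3.85502 yrs; C = 20.07218.
Duration effect: -3.85502 × (-0.0265) = +0.102158
Convexity effect: 0.5 × 20.07218 × (-0.0265)² = +0.0070478
ΔP/P ≈ +0.102158 + 0.0070478 = +0.109206 = +10.9206%.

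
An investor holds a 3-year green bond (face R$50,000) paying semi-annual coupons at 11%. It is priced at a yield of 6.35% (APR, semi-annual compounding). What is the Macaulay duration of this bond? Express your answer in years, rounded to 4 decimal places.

2.6589 years

Periodic yield y = 0.03175. Discount each cash flow and weight by its period:
  t   CF        PV=CF/(1+0.03175)^t    t·PV
  1     2,750.00     2,665.3744     2,665.3744
  2     2,750.00     2,583.3529     5,166.7058
  3     2,750.00     2,503.8555     7,511.5665
  4     2,750.00     2,426.8045     9,707.2178
  5     2,750.00     2,352.1245    11,760.6225
  6    52,750.00    43,729.6095   262,377.6567
  Σ                 56,261.1212   299,189.1437
Price P = Σ PV = 56,261.1212.
Macaulay duration = Σ(t·PV) / P = 299,189.1437 / 56,261.1212 = 5.31787 half-year periods.
In years: 5.31787 / 2 = 2.65893 years.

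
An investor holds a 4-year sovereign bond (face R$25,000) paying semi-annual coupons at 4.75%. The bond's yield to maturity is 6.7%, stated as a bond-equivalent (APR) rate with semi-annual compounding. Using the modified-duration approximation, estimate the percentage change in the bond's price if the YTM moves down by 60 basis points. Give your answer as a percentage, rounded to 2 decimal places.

+2.13%

Periodic yield y = 0.0335. Modified duration first:
  t   CF        PV=CF/(1+0.0335)^t    t·PV
  1       593.75       574.5041       574.5041
  2       593.75       555.8821     1,111.7641
  3       593.75       537.8636     1,613.5909
  4       593.75       520.4293     2,081.7170
  5       593.75       503.5600     2,517.8000
  6       593.75       487.2375     2,923.4252
  7       593.75       471.4442     3,300.1091
  8    25,593.75    19,663.0134   157,304.1074
  Σ                 23,313.9342   171,427.0178
P = 23,313.9342; D_Mac = 7.35299 half-year periods = 3.67649 yrs; D_mod = 3.67649/(1+0.0335) = 3.55732 yrs.
ΔP/P ≈ -D_mod · Δy = -3.55732 × (-0.006) = +0.021344 = +2.1344%.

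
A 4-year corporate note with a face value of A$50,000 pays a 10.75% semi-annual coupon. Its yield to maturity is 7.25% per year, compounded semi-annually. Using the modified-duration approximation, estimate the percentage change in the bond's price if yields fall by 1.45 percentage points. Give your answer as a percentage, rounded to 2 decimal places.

+4.75%

Periodic yield y = 0.03625. Modified duration first:
  t   CF        PV=CF/(1+0.03625)^t    t·PV
  1     2,687.50     2,593.4861     2,593.4861
  2     2,687.50     2,502.7610     5,005.5221
  3     2,687.50     2,415.2097     7,245.6291
  4     2,687.50     2,330.7211     9,322.8842
  5     2,687.50     2,249.1880    11,245.9399
  6     2,687.50     2,170.5071    13,023.0426
  7     2,687.50     2,094.5786    14,662.0504
  8    52,687.50    39,627.0044   317,016.0355
  Σ                 55,983.4561   380,114.5899
P = 55,983.4561; D_Mac = 6.78977 half-year periods = 3.39488 yrs; D_mod = 3.39488/(1+0.03625) = 3.27612 yrs.
ΔP/P ≈ -D_mod · Δy = -3.27612 × (-0.0145) = +0.047504 = +4.7504%.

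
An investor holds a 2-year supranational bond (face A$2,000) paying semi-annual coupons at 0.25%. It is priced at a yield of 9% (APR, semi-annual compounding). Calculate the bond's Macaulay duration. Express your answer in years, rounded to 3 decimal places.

1.996 years

Periodic yield y = 0.045. Discount each cash flow and weight by its period:
  t   CF        PV=CF/(1+0.045)^t    t·PV
  1         2.50         2.3923         2.3923
  2         2.50         2.2893         4.5786
  3         2.50         2.1907         6.5722
  4     2,002.50     1,679.2191     6,716.8764
  Σ                  1,686.0915     6,730.4196
Price P = Σ PV = 1,686.0915.
Macaulay duration = Σ(t·PV) / P = 6,730.4196 / 1,686.0915 = 3.99173 half-year periods.
In years: 3.99173 / 2 = 1.99586 years.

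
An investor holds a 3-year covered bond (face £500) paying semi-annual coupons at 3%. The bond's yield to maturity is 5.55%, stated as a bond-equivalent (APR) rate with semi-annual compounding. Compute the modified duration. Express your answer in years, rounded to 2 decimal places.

2.81 years

Periodic yield y = 0.02775. First find Macaulay duration:
  t   CF        PV=CF/(1+0.02775)^t    t·PV
  1         7.50         7.2975         7.2975
  2         7.50         7.1005        14.2009
  3         7.50         6.9087        20.7262
  4         7.50         6.7222        26.8888
  5         7.50         6.5407        32.7035
  6       507.50       430.6368     2,583.8208
  Σ                    465.2064     2,685.6377
P = 465.2064; Macaulay duration = 2,685.6377 / 465.2064 = 5.77300 half-year periods = 2.88650 years.
Modified duration = D_Mac / (1 + y) = 2.88650 / 1.02775 = 2.80856 years.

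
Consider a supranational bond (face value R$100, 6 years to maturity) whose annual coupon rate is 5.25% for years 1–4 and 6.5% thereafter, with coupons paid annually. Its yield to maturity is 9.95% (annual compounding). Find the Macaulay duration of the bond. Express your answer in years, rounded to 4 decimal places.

Periodic yield y = 0.0995. Discount each cash flow and weight by its year:
  t   CF        PV=CF/(1+0.0995)^t    t·PV
  1         5.25         4.7749         4.7749
  2         5.25         4.3428         8.6856
  3         5.25         3.9498        11.8494
  4         5.25         3.5923        14.3694
  5         6.50         4.0452        20.2259
  6       106.50        60.2807       361.6841
  Σ                     80.9857       421.5892
Price P = Σ PV = 80.9857.
Macaulay duration = Σ(t·PV) / P = 421.5892 / 80.9857 = 5.20573 years.

5.2057 years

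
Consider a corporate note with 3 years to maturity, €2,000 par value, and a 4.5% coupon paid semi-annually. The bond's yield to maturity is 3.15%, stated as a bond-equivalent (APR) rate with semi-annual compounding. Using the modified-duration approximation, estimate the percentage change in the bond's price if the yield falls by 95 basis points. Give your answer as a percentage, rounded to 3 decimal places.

Periodic yield y = 0.01575. Modified duration first:
  t   CF        PV=CF/(1+0.01575)^t    t·PV
  1        45.00        44.3022        44.3022
  2        45.00        43.6153        87.2306
  3        45.00        42.9390       128.8170
  4        45.00        42.2732       169.0928
  5        45.00        41.6177       208.0886
  6     2,045.00     1,861.9685    11,171.8109
  Σ                  2,076.7160    11,809.3422
P = 2,076.7160; D_Mac = 5.68655 half-year periods = 2.84327 yrs; D_mod = 2.84327/(1+0.01575) = 2.79919 yrs.
ΔP/P ≈ -D_mod · Δy = -2.79919 × (-0.0095) = +0.026592 = +2.6592%.

+2.659%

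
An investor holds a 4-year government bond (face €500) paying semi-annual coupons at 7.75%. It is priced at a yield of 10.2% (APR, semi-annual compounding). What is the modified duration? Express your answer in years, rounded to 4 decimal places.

Periodic yield y = 0.051. First find Macaulay duration:
  t   CF        PV=CF/(1+0.051)^t    t·PV
  1       19.375        18.4348        18.4348
  2       19.375        17.5403        35.0805
  3       19.375        16.6891        50.0674
  4       19.375        15.8793        63.5171
  5       19.375        15.1087        75.5437
  6       19.375        14.3756        86.2535
  7       19.375        13.6780        95.7460
  8      519.375       348.8665     2,790.9323
  Σ                    460.5724     3,215.5753
P = 460.5724; Macaulay duration = 3,215.5753 / 460.5724 = 6.98169 half-year periods = 3.49085 years.
Modified duration = D_Mac / (1 + y) = 3.49085 / 1.051 = 3.32145 years.

3.3215 years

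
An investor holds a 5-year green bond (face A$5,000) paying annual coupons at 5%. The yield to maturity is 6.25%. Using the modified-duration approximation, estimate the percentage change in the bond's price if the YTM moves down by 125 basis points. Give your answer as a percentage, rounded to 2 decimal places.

Periodic yield y = 0.0625. Modified duration first:
  t   CF        PV=CF/(1+0.0625)^t    t·PV
  1       250.00       235.2941       235.2941
  2       250.00       221.4533       442.9066
  3       250.00       208.4266       625.2799
  4       250.00       196.1662       784.6649
  5     5,250.00     3,877.1679    19,385.8396
  Σ                  4,738.5082    21,473.9851
P = 4,738.5082; D_Mac = 4.53180 yrs; D_mod = 4.53180/(1+0.0625) = 4.26523 yrs.
ΔP/P ≈ -D_mod · Δy = -4.26523 × (-0.0125) = +0.053315 = +5.3315%.

+5.33%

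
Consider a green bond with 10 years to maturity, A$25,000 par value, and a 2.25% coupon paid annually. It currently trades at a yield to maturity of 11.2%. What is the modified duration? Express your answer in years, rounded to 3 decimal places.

Periodic yield y = 0.112. First find Macaulay duration:
  t   CF        PV=CF/(1+0.112)^t    t·PV
  1       562.50       505.8453       505.8453
  2       562.50       454.8969       909.7937
  3       562.50       409.0799     1,227.2398
  4       562.50       367.8776     1,471.5105
  5       562.50       330.8252     1,654.1260
  6       562.50       297.5047     1,785.0281
  7       562.50       267.5402     1,872.7813
  8       562.50       240.5937     1,924.7495
  9       562.50       216.3612     1,947.2511
  10   25,562.50     8,842.1006    88,421.0062
  Σ                 11,932.6254   101,719.3315
P = 11,932.6254; Macaulay duration = 101,719.3315 / 11,932.6254 = 8.52447 years.
Modified duration = D_Mac / (1 + y) = 8.52447 / 1.112 = 7.66589 years.

7.666 years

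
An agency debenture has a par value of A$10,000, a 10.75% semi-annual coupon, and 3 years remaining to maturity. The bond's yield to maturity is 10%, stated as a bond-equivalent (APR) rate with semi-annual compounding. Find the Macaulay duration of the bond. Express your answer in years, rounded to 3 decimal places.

2.646 years

Periodic yield y = 0.05. Discount each cash flow and weight by its period:
  t   CF        PV=CF/(1+0.05)^t    t·PV
  1       537.50       511.9048       511.9048
  2       537.50       487.5283       975.0567
  3       537.50       464.3127     1,392.9381
  4       537.50       442.2026     1,768.8103
  5       537.50       421.1453     2,105.7266
  6    10,537.50     7,863.2447    47,179.4685
  Σ                 10,190.3385    53,933.9049
Price P = Σ PV = 10,190.3385.
Macaulay duration = Σ(t·PV) / P = 53,933.9049 / 10,190.3385 = 5.29265 half-year periods.
In years: 5.29265 / 2 = 2.64633 years.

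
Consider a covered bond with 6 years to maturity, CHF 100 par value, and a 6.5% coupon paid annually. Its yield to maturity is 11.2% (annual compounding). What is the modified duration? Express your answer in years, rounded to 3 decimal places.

Periodic yield y = 0.112. First find Macaulay duration:
  t   CF        PV=CF/(1+0.112)^t    t·PV
  1         6.50         5.8453         5.8453
  2         6.50         5.2566        10.5132
  3         6.50         4.7271        14.1814
  4         6.50         4.2510        17.0041
  5         6.50         3.8229        19.1143
  6       106.50        56.3276       337.9653
  Σ                     80.2305       404.6237
P = 80.2305; Macaulay duration = 404.6237 / 80.2305 = 5.04327 years.
Modified duration = D_Mac / (1 + y) = 5.04327 / 1.112 = 4.53531 years.

4.535 years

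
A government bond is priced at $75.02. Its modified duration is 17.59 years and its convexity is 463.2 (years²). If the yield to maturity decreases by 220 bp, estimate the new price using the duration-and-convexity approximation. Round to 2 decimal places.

Duration effect: -D_mod·Δy = -17.59 × (-0.022) = +0.386980
Convexity effect: ½·C·(Δy)² = 0.5 × 463.2 × (-0.022)² = +0.1120944
ΔP/P ≈ +0.386980 + 0.1120944 = +0.4990744
New price ≈ 75.02 × (1 + 0.4990744) = 112.460561488.

$112.46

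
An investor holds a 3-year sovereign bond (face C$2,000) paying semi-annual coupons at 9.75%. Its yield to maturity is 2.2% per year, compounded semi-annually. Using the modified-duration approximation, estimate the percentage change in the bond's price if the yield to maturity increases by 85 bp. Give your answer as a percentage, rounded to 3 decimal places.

-2.276%

Periodic yield y = 0.011. Modified duration first:
  t   CF        PV=CF/(1+0.011)^t    t·PV
  1        97.50        96.4392        96.4392
  2        97.50        95.3899       190.7798
  3        97.50        94.3520       283.0560
  4        97.50        93.3254       373.3017
  5        97.50        92.3100       461.5501
  6     2,097.50     1,964.2422    11,785.4532
  Σ                  2,436.0587    13,190.5799
P = 2,436.0587; D_Mac = 5.41472 half-year periods = 2.70736 yrs; D_mod = 2.70736/(1+0.011) = 2.67790 yrs.
ΔP/P ≈ -D_mod · Δy = -2.67790 × (+0.0085) = -0.022762 = -2.2762%.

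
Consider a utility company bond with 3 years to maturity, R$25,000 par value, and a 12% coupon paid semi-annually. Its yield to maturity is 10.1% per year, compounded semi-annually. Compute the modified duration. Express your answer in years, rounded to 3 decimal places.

2.491 years

Periodic yield y = 0.0505. First find Macaulay duration:
  t   CF        PV=CF/(1+0.0505)^t    t·PV
  1     1,500.00     1,427.8915     1,427.8915
  2     1,500.00     1,359.2494     2,718.4988
  3     1,500.00     1,293.9071     3,881.7212
  4     1,500.00     1,231.7059     4,926.8237
  5     1,500.00     1,172.4949     5,862.4747
  6    26,500.00    19,718.3029   118,309.8173
  Σ                 26,203.5517   137,127.2272
P = 26,203.5517; Macaulay duration = 137,127.2272 / 26,203.5517 = 5.23315 half-year periods = 2.61658 years.
Modified duration = D_Mac / (1 + y) = 2.61658 / 1.0505 = 2.49079 years.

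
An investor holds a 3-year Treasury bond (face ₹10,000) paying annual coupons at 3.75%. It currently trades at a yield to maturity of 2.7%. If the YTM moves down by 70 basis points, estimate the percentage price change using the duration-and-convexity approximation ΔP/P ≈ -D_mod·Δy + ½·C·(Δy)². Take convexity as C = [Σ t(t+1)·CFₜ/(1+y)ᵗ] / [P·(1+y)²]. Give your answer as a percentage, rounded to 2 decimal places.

With y = 0.027:
  t   CF        PV=CF/(1+0.027)^t    t·PV        t(t+1)·PV
  1       375.00       365.1412       365.1412         730.2824
  2       375.00       355.5416       711.0831       2,133.2494
  3    10,375.00     9,578.0428    28,734.1285     114,936.5139
  Σ                 10,298.7256    29,810.3528     117,800.0457
P = 10,298.7256; D_Mac = 2.89457 yrs; D_mod = 2.81847 yrs; C = 10.84479.
Duration effect: -2.81847 × (-0.007) = +0.019729
Convexity effect: 0.5 × 10.84479 × (-0.007)² = +0.0002657
ΔP/P ≈ +0.019729 + 0.0002657 = +0.019995 = +1.9995%.

+2.00%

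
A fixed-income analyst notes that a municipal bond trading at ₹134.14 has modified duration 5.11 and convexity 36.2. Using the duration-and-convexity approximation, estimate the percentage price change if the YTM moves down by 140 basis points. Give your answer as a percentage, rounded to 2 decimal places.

Duration effect: -D_mod·Δy = -5.11 × (-0.014) = +0.071540
Convexity effect: ½·C·(Δy)² = 0.5 × 36.2 × (-0.014)² = +0.0035476
ΔP/P ≈ +0.071540 + 0.0035476 = +0.0750876
= +7.50876%.

+7.51%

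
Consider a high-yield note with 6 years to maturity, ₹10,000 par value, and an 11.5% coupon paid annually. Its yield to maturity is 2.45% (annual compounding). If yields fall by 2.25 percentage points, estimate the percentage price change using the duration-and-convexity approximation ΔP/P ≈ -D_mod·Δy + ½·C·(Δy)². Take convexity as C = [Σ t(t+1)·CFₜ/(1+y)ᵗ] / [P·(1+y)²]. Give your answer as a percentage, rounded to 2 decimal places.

+11.56%

With y = 0.0245:
  t   CF        PV=CF/(1+0.0245)^t    t·PV        t(t+1)·PV
  1     1,150.00     1,122.4988     1,122.4988       2,244.9976
  2     1,150.00     1,095.6552     2,191.3105       6,573.9314
  3     1,150.00     1,069.4536     3,208.3608      12,833.4434
  4     1,150.00     1,043.8786     4,175.5144      20,877.5718
  5     1,150.00     1,018.9152     5,094.5758      30,567.4550
  6    11,150.00     9,642.7985    57,856.7909     404,997.5364
  Σ                 14,993.1999    73,649.0512     478,094.9354
P = 14,993.1999; D_Mac = 4.91216 yrs; D_mod = 4.79469 yrs; C = 30.38057.
Duration effect: -4.79469 × (-0.0225) = +0.107881
Convexity effect: 0.5 × 30.38057 × (-0.0225)² = +0.0076901
ΔP/P ≈ +0.107881 + 0.0076901 = +0.115571 = +11.5571%.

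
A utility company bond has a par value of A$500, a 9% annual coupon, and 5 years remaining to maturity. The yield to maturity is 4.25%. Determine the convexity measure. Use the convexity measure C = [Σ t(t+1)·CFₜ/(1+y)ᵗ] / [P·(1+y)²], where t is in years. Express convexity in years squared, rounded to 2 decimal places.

22.59

With y = 0.0425:
  t   CF        PV=CF/(1+0.0425)^t    t·PV        t(t+1)·PV
  1        45.00        43.1655        43.1655          86.3309
  2        45.00        41.4057        82.8114         248.4343
  3        45.00        39.7177       119.1532         476.6127
  4        45.00        38.0985       152.3941         761.9707
  5       545.00       442.6049     2,213.0243      13,278.1460
  Σ                    604.9923     2,610.5485      14,851.4946
P = 604.9923.
Convexity = Σ t(t+1)·PV / [P·(1+y)²] = 14,851.4946 / (604.9923 × 1.086806) = 22.58750.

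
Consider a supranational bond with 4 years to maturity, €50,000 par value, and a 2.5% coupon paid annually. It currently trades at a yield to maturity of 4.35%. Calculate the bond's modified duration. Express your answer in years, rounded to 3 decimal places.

Periodic yield y = 0.0435. First find Macaulay duration:
  t   CF        PV=CF/(1+0.0435)^t    t·PV
  1     1,250.00     1,197.8917     1,197.8917
  2     1,250.00     1,147.9556     2,295.9113
  3     1,250.00     1,100.1012     3,300.3037
  4    51,250.00    43,223.9106   172,895.6423
  Σ                 46,669.8592   179,689.7490
P = 46,669.8592; Macaulay duration = 179,689.7490 / 46,669.8592 = 3.85023 years.
Modified duration = D_Mac / (1 + y) = 3.85023 / 1.0435 = 3.68973 years.

3.690 years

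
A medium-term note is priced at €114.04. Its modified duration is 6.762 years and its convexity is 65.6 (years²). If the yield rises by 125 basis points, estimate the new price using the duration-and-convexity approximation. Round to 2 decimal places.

€104.99

Duration effect: -D_mod·Δy = -6.762 × (+0.0125) = -0.084525
Convexity effect: ½·C·(Δy)² = 0.5 × 65.6 × (0.0125)² = +0.0051250
ΔP/P ≈ -0.084525 + 0.0051250 = -0.079400
New price ≈ 114.04 × (1 - 0.079400) = 104.985224.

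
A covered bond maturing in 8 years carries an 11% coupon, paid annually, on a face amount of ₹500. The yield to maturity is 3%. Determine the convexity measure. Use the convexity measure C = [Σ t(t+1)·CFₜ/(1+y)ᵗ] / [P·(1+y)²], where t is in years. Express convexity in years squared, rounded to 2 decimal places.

47.57

With y = 0.03:
  t   CF        PV=CF/(1+0.03)^t    t·PV        t(t+1)·PV
  1        55.00        53.3981        53.3981         106.7961
  2        55.00        51.8428       103.6856         311.0567
  3        55.00        50.3328       150.9984         603.9935
  4        55.00        48.8668       195.4672         977.3358
  5        55.00        47.4435       237.2174       1,423.3045
  6        55.00        46.0616       276.3698       1,934.5886
  7        55.00        44.7200       313.0402       2,504.3219
  8       555.00       438.1221     3,504.9770      31,544.7930
  Σ                    780.7877     4,835.1536      39,406.1900
P = 780.7877.
Convexity = Σ t(t+1)·PV / [P·(1+y)²] = 39,406.1900 / (780.7877 × 1.060900) = 47.57262.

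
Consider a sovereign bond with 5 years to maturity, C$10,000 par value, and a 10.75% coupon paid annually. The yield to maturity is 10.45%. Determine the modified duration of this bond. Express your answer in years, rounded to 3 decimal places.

3.734 years

Periodic yield y = 0.1045. First find Macaulay duration:
  t   CF        PV=CF/(1+0.1045)^t    t·PV
  1     1,075.00       973.2911       973.2911
  2     1,075.00       881.2051     1,762.4103
  3     1,075.00       797.8317     2,393.4952
  4     1,075.00       722.3465     2,889.3861
  5    11,075.00     6,737.7537    33,688.7687
  Σ                 10,112.4282    41,707.3513
P = 10,112.4282; Macaulay duration = 41,707.3513 / 10,112.4282 = 4.12437 years.
Modified duration = D_Mac / (1 + y) = 4.12437 / 1.1045 = 3.73415 years.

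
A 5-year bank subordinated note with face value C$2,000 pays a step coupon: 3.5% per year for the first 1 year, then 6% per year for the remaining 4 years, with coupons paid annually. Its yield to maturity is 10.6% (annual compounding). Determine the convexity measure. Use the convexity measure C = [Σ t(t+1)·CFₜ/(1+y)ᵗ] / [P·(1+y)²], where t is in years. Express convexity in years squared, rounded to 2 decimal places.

With y = 0.106:
  t   CF        PV=CF/(1+0.106)^t    t·PV        t(t+1)·PV
  1        70.00        63.2911        63.2911         126.5823
  2       120.00        98.1004       196.2009         588.6027
  3       120.00        88.6984       266.0952       1,064.3810
  4       120.00        80.1975       320.7899       1,603.9497
  5     2,120.00     1,281.0327     6,405.1637      38,430.9819
  Σ                  1,611.3202     7,251.5409      41,814.4975
P = 1,611.3202.
Convexity = Σ t(t+1)·PV / [P·(1+y)²] = 41,814.4975 / (1,611.3202 × 1.223236) = 21.21460.

21.21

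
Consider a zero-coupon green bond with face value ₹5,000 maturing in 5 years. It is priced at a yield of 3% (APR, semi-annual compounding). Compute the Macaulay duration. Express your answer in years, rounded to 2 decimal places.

A zero-coupon bond has a single cash flow at maturity, so its Macaulay duration equals its maturity: 5 years.
(Equivalently: 10 semi-annual periods ÷ 2 = 5 years.)

5.00 years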